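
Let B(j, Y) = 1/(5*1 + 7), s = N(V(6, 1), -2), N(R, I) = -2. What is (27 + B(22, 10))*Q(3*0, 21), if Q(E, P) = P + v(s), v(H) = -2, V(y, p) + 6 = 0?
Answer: 6175/12 ≈ 514.58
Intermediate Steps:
V(y, p) = -6 (V(y, p) = -6 + 0 = -6)
s = -2
B(j, Y) = 1/12 (B(j, Y) = 1/(5 + 7) = 1/12)
Q(E, P) = -2 + P (Q(E, P) = P - 2 = -2 + P)
(27 + B(22, 10))*Q(3*0, 21) = (27 + 1/12)*(-2 + 21) = (325/12)*19 = 6175/12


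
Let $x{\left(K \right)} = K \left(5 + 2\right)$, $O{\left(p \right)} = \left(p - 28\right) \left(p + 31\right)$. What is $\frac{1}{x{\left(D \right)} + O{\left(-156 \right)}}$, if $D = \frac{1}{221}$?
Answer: $\frac{221}{5083007} \approx 4.3478 \cdot 10^{-5}$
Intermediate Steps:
$O{\left(p \right)} = \left(-28 + p\right) \left(31 + p\right)$
$D = \frac{1}{221} \approx 0.0045249$
$x{\left(K \right)} = 7 K$ ($x{\left(K \right)} = K 7 = 7 K$)
$\frac{1}{x{\left(D \right)} + O{\left(-156 \right)}} = \frac{1}{7 \cdot \frac{1}{221} + \left(-868 + \left(-156\right)^{2} + 3 \left(-156\right)\right)} = \frac{1}{\frac{7}{221} - -23000} = \frac{1}{\frac{7}{221} + 23000} = \frac{1}{\frac{5083007}{221}} = \frac{221}{5083007}$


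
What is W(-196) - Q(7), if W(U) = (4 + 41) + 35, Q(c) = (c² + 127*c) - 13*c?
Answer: -767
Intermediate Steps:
Q(c) = c² + 114*c
W(U) = 80 (W(U) = 45 + 35 = 80)
W(-196) - Q(7) = 80 - 7*(114 + 7) = 80 - 7*121 = 80 - 1*847 = 80 - 847 = -767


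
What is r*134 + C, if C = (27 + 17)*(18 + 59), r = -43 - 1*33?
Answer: -6796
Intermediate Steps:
r = -76 (r = -43 - 33 = -76)
C = 3388 (C = 44*77 = 3388)
r*134 + C = -76*134 + 3388 = -10184 + 3388 = -6796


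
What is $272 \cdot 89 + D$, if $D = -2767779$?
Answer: $-2743571$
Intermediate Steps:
$272 \cdot 89 + D = 272 \cdot 89 - 2767779 = 24208 - 2767779 = -2743571$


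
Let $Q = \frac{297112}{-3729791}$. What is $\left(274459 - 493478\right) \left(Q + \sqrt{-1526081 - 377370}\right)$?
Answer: $\frac{65073173128}{3729791} - 2409209 i \sqrt{15731} \approx 17447.0 - 3.0217 \cdot 10^{8} i$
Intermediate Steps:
$Q = - \frac{297112}{3729791}$ ($Q = 297112 \left(- \frac{1}{3729791}\right) = - \frac{297112}{3729791} \approx -0.079659$)
$\left(274459 - 493478\right) \left(Q + \sqrt{-1526081 - 377370}\right) = \left(274459 - 493478\right) \left(- \frac{297112}{3729791} + \sqrt{-1526081 - 377370}\right) = - 219019 \left(- \frac{297112}{3729791} + \sqrt{-1903451}\right) = - 219019 \left(- \frac{297112}{3729791} + 11 i \sqrt{15731}\right) = \frac{65073173128}{3729791} - 2409209 i \sqrt{15731}$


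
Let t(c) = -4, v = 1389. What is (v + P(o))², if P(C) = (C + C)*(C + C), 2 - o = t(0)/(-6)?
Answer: 157879225/81 ≈ 1.9491e+6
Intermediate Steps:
o = 4/3 (o = 2 - (-4)/(-6) = 2 - (-4)*(-1)/6 = 2 - 1*⅔ = 2 - ⅔ = 4/3 ≈ 1.3333)
P(C) = 4*C² (P(C) = (2*C)*(2*C) = 4*C²)
(v + P(o))² = (1389 + 4*(4/3)²)² = (1389 + 4*(16/9))² = (1389 + 64/9)² = (12565/9)² = 157879225/81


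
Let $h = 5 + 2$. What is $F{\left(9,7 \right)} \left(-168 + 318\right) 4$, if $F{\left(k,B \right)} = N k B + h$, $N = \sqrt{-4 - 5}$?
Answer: $4200 + 113400 i \approx 4200.0 + 1.134 \cdot 10^{5} i$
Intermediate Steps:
$N = 3 i$ ($N = \sqrt{-9} = 3 i \approx 3.0 i$)
$h = 7$
$F{\left(k,B \right)} = 7 + 3 i B k$ ($F{\left(k,B \right)} = 3 i k B + 7 = 3 i B k + 7 = 7 + 3 i B k$)
$F{\left(9,7 \right)} \left(-168 + 318\right) 4 = \left(7 + 3 i 7 \cdot 9\right) \left(-168 + 318\right) 4 = \left(7 + 189 i\right) 150 \cdot 4 = \left(1050 + 28350 i\right) 4 = 4200 + 113400 i$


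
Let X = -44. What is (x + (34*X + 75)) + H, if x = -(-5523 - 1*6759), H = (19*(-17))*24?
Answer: 3109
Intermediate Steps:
H = -7752 (H = -323*24 = -7752)
x = 12282 (x = -(-5523 - 6759) = -1*(-12282) = 12282)
(x + (34*X + 75)) + H = (12282 + (34*(-44) + 75)) - 7752 = (12282 + (-1496 + 75)) - 7752 = (12282 - 1421) - 7752 = 10861 - 7752 = 3109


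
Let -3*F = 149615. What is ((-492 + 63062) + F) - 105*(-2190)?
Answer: 727945/3 ≈ 2.4265e+5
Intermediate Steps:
F = -149615/3 (F = -⅓*149615 = -149615/3 ≈ -49872.)
((-492 + 63062) + F) - 105*(-2190) = ((-492 + 63062) - 149615/3) - 105*(-2190) = (62570 - 149615/3) - 1*(-229950) = 38095/3 + 229950 = 727945/3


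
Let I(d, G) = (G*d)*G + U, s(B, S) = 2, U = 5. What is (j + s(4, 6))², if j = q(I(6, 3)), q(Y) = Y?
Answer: 3721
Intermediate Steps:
I(d, G) = 5 + d*G² (I(d, G) = (G*d)*G + 5 = d*G² + 5 = 5 + d*G²)
j = 59 (j = 5 + 6*3² = 5 + 6*9 = 5 + 54 = 59)
(j + s(4, 6))² = (59 + 2)² = 61² = 3721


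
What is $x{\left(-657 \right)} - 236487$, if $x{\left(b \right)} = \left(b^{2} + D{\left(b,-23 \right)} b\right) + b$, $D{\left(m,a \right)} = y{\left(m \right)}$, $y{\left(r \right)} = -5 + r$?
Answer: $629439$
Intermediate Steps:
$D{\left(m,a \right)} = -5 + m$
$x{\left(b \right)} = b + b^{2} + b \left(-5 + b\right)$ ($x{\left(b \right)} = \left(b^{2} + \left(-5 + b\right) b\right) + b = \left(b^{2} + b \left(-5 + b\right)\right) + b = b + b^{2} + b \left(-5 + b\right)$)
$x{\left(-657 \right)} - 236487 = 2 \left(-657\right) \left(-2 - 657\right) - 236487 = 2 \left(-657\right) \left(-659\right) - 236487 = 865926 - 236487 = 629439$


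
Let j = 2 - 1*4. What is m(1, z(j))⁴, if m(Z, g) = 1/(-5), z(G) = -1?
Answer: 1/625 ≈ 0.0016000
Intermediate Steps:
j = -2 (j = 2 - 4 = -2)
m(Z, g) = -⅕
m(1, z(j))⁴ = (-⅕)⁴ = 1/625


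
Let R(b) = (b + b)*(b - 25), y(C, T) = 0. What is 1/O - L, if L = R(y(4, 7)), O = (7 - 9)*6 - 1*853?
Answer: -1/865 ≈ -0.0011561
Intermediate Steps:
O = -865 (O = -2*6 - 853 = -12 - 853 = -865)
R(b) = 2*b*(-25 + b) (R(b) = (2*b)*(-25 + b) = 2*b*(-25 + b))
L = 0 (L = 2*0*(-25 + 0) = 2*0*(-25) = 0)
1/O - L = 1/(-865) - 1*0 = -1/865 + 0 = -1/865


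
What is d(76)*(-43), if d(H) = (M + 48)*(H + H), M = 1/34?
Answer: -5336644/17 ≈ -3.1392e+5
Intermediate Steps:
M = 1/34 ≈ 0.029412
d(H) = 1633*H/17 (d(H) = (1/34 + 48)*(H + H) = 1633*(2*H)/34 = 1633*H/17)
d(76)*(-43) = ((1633/17)*76)*(-43) = (124108/17)*(-43) = -5336644/17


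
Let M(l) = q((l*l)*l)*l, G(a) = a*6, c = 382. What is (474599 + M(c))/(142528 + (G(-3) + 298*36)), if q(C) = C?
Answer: 21294288375/153238 ≈ 1.3896e+5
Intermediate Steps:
G(a) = 6*a
M(l) = l**4 (M(l) = ((l*l)*l)*l = (l**2*l)*l = l**3*l = l**4)
(474599 + M(c))/(142528 + (G(-3) + 298*36)) = (474599 + 382**4)/(142528 + (6*(-3) + 298*36)) = (474599 + 21293813776)/(142528 + (-18 + 10728)) = 21294288375/(142528 + 10710) = 21294288375/153238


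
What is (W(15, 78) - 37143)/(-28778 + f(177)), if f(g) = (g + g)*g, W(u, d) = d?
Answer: -1059/968 ≈ -1.0940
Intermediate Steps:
f(g) = 2*g**2 (f(g) = (2*g)*g = 2*g**2)
(W(15, 78) - 37143)/(-28778 + f(177)) = (78 - 37143)/(-28778 + 2*177**2) = -37065/(-28778 + 2*31329) = -37065/(-28778 + 62658) = -37065/33880 = -37065*1/33880 = -1059/968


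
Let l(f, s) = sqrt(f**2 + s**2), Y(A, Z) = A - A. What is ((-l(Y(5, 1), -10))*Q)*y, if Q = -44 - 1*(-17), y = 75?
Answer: 20250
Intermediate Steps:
Y(A, Z) = 0
Q = -27 (Q = -44 + 17 = -27)
((-l(Y(5, 1), -10))*Q)*y = (-sqrt(0**2 + (-10)**2)*(-27))*75 = (-sqrt(0 + 100)*(-27))*75 = (-sqrt(100)*(-27))*75 = (-1*10*(-27))*75 = -10*(-27)*75 = 270*75 = 20250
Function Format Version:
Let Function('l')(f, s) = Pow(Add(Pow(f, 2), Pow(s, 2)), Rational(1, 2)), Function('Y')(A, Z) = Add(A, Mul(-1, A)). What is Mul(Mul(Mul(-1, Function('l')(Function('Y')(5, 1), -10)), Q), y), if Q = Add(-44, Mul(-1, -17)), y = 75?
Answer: 20250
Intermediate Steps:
Function('Y')(A, Z) = 0
Q = -27 (Q = Add(-44, 17) = -27)
Mul(Mul(Mul(-1, Function('l')(Function('Y')(5, 1), -10)), Q), y) = Mul(Mul(Mul(-1, Pow(Add(Pow(0, 2), Pow(-10, 2)), Rational(1, 2))), -27), 75) = Mul(Mul(Mul(-1, Pow(Add(0, 100), Rational(1, 2))), -27), 75) = Mul(Mul(Mul(-1, Pow(100, Rational(1, 2))), -27), 75) = Mul(Mul(Mul(-1, 10), -27), 75) = Mul(Mul(-10, -27), 75) = Mul(270, 75) = 20250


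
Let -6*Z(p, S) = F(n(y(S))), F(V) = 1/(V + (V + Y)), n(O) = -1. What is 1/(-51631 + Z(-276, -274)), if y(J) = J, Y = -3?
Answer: -30/1548929 ≈ -1.9368e-5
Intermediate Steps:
F(V) = 1/(-3 + 2*V) (F(V) = 1/(V + (V - 3)) = 1/(V + (-3 + V)) = 1/(-3 + 2*V))
Z(p, S) = 1/30 (Z(p, S) = -1/(6*(-3 + 2*(-1))) = -1/(6*(-3 - 2)) = -⅙/(-5) = -⅙*(-⅕) = 1/30)
1/(-51631 + Z(-276, -274)) = 1/(-51631 + 1/30) = 1/(-1548929/30) = -30/1548929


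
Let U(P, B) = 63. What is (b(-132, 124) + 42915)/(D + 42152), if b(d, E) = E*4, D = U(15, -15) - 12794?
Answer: 43411/29421 ≈ 1.4755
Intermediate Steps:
D = -12731 (D = 63 - 12794 = -12731)
b(d, E) = 4*E
(b(-132, 124) + 42915)/(D + 42152) = (4*124 + 42915)/(-12731 + 42152) = (496 + 42915)/29421 = 43411*(1/29421) = 43411/29421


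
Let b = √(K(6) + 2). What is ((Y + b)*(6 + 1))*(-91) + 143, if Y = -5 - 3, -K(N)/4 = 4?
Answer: 5239 - 637*I*√14 ≈ 5239.0 - 2383.4*I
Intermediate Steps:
K(N) = -16 (K(N) = -4*4 = -16)
Y = -8
b = I*√14 (b = √(-16 + 2) = √(-14) = I*√14 ≈ 3.7417*I)
((Y + b)*(6 + 1))*(-91) + 143 = ((-8 + I*√14)*(6 + 1))*(-91) + 143 = ((-8 + I*√14)*7)*(-91) + 143 = (-56 + 7*I*√14)*(-91) + 143 = (5096 - 637*I*√14) + 143 = 5239 - 637*I*√14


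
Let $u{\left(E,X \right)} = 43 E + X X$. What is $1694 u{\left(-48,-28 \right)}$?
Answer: $-2168320$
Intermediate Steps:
$u{\left(E,X \right)} = X^{2} + 43 E$ ($u{\left(E,X \right)} = 43 E + X^{2} = X^{2} + 43 E$)
$1694 u{\left(-48,-28 \right)} = 1694 \left(\left(-28\right)^{2} + 43 \left(-48\right)\right) = 1694 \left(784 - 2064\right) = 1694 \left(-1280\right) = -2168320$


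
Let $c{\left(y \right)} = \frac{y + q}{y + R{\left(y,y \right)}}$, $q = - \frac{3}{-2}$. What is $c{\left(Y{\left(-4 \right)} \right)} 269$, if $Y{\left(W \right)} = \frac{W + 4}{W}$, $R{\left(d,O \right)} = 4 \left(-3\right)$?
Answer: $- \frac{269}{8} \approx -33.625$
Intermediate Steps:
$R{\left(d,O \right)} = -12$
$q = \frac{3}{2}$ ($q = \left(-3\right) \left(- \frac{1}{2}\right) = \frac{3}{2} \approx 1.5$)
$Y{\left(W \right)} = \frac{4 + W}{W}$
$c{\left(y \right)} = \frac{\frac{3}{2} + y}{-12 + y}$ ($c{\left(y \right)} = \frac{y + \frac{3}{2}}{y - 12} = \frac{\frac{3}{2} + y}{-12 + y}$)
$c{\left(Y{\left(-4 \right)} \right)} 269 = \frac{\frac{3}{2} + \frac{4 - 4}{-4}}{-12 + \frac{4 - 4}{-4}} \cdot 269 = \frac{\frac{3}{2} - 0}{-12 - 0} \cdot 269 = \frac{\frac{3}{2} + 0}{-12 + 0} \cdot 269 = \frac{1}{-12} \cdot \frac{3}{2} \cdot 269 = \left(- \frac{1}{12}\right) \frac{3}{2} \cdot 269 = \left(- \frac{1}{8}\right) 269 = - \frac{269}{8}$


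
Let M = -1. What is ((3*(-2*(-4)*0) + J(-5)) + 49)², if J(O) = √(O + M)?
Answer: (49 + I*√6)² ≈ 2395.0 + 240.05*I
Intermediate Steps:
J(O) = √(-1 + O) (J(O) = √(O - 1) = √(-1 + O))
((3*(-2*(-4)*0) + J(-5)) + 49)² = ((3*(-2*(-4)*0) + √(-1 - 5)) + 49)² = ((3*(-(-8)*0) + √(-6)) + 49)² = ((3*(-1*0) + I*√6) + 49)² = ((3*0 + I*√6) + 49)² = ((0 + I*√6) + 49)² = (I*√6 + 49)² = (49 + I*√6)²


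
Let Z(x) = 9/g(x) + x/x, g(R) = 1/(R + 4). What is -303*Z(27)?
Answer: -84840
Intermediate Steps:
g(R) = 1/(4 + R)
Z(x) = 37 + 9*x (Z(x) = 9/(1/(4 + x)) + x/x = 9*(4 + x) + 1 = (36 + 9*x) + 1 = 37 + 9*x)
-303*Z(27) = -303*(37 + 9*27) = -303*(37 + 243) = -303*280 = -84840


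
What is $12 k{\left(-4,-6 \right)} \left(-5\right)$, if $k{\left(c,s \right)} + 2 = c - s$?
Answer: $0$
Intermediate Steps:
$k{\left(c,s \right)} = -2 + c - s$ ($k{\left(c,s \right)} = -2 + \left(c - s\right) = -2 + c - s$)
$12 k{\left(-4,-6 \right)} \left(-5\right) = 12 \left(-2 - 4 - -6\right) \left(-5\right) = 12 \left(-2 - 4 + 6\right) \left(-5\right) = 12 \cdot 0 \left(-5\right) = 12 \cdot 0 = 0$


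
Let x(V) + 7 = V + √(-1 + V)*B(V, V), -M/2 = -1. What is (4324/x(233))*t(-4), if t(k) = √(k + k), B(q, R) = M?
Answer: -17296*I*√29/12537 + 488612*I*√2/12537 ≈ 47.688*I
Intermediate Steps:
M = 2 (M = -2*(-1) = 2)
B(q, R) = 2
x(V) = -7 + V + 2*√(-1 + V) (x(V) = -7 + (V + √(-1 + V)*2) = -7 + (V + 2*√(-1 + V)) = -7 + V + 2*√(-1 + V))
t(k) = √2*√k (t(k) = √(2*k) = √2*√k)
(4324/x(233))*t(-4) = (4324/(-7 + 233 + 2*√(-1 + 233)))*(√2*√(-4)) = (4324/(-7 + 233 + 2*√232))*(√2*(2*I)) = (4324/(-7 + 233 + 2*(2*√58)))*(2*I*√2) = (4324/(-7 + 233 + 4*√58))*(2*I*√2) = (4324/(226 + 4*√58))*(2*I*√2) = 8648*I*√2/(226 + 4*√58)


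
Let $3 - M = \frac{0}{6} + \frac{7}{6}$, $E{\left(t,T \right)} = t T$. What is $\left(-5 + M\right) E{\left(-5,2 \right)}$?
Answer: $\frac{95}{3} \approx 31.667$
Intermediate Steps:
$E{\left(t,T \right)} = T t$
$M = \frac{11}{6}$ ($M = 3 - \left(\frac{0}{6} + \frac{7}{6}\right) = 3 - \left(0 \cdot \frac{1}{6} + 7 \cdot \frac{1}{6}\right) = 3 - \left(0 + \frac{7}{6}\right) = 3 - \frac{7}{6} = \frac{11}{6} \approx 1.8333$)
$\left(-5 + M\right) E{\left(-5,2 \right)} = \left(-5 + \frac{11}{6}\right) 2 \left(-5\right) = \left(- \frac{19}{6}\right) \left(-10\right) = \frac{95}{3}$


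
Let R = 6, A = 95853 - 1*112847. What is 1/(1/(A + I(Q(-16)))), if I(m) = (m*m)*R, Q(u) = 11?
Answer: -16268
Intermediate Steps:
A = -16994 (A = 95853 - 112847 = -16994)
I(m) = 6*m**2 (I(m) = (m*m)*6 = m**2*6 = 6*m**2)
1/(1/(A + I(Q(-16)))) = 1/(1/(-16994 + 6*11**2)) = 1/(1/(-16994 + 6*121)) = 1/(1/(-16994 + 726)) = 1/(1/(-16268)) = 1/(-1/16268) = -16268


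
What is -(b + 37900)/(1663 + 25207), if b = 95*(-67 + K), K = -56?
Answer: -5243/5374 ≈ -0.97562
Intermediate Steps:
b = -11685 (b = 95*(-67 - 56) = 95*(-123) = -11685)
-(b + 37900)/(1663 + 25207) = -(-11685 + 37900)/(1663 + 25207) = -26215/26870 = -1*5243/5374 = -5243/5374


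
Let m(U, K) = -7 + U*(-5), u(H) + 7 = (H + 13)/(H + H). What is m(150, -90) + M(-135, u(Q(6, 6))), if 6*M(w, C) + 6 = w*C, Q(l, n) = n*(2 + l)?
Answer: -39347/64 ≈ -614.80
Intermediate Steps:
u(H) = -7 + (13 + H)/(2*H) (u(H) = -7 + (H + 13)/(H + H) = -7 + (13 + H)/((2*H)) = -7 + (13 + H)*(1/(2*H)) = -7 + (13 + H)/(2*H))
m(U, K) = -7 - 5*U
M(w, C) = -1 + C*w/6 (M(w, C) = -1 + (w*C)/6 = -1 + (C*w)/6 = -1 + C*w/6)
m(150, -90) + M(-135, u(Q(6, 6))) = (-7 - 5*150) + (-1 + (⅙)*(13*(1 - 6*(2 + 6))/(2*((6*(2 + 6)))))*(-135)) = (-7 - 750) + (-1 + (⅙)*(13*(1 - 6*8)/(2*((6*8))))*(-135)) = -757 + (-1 + (⅙)*((13/2)*(1 - 1*48)/48)*(-135)) = -757 + (-1 + (⅙)*((13/2)*(1/48)*(1 - 48))*(-135)) = -757 + (-1 + (⅙)*((13/2)*(1/48)*(-47))*(-135)) = -757 + (-1 + (⅙)*(-611/96)*(-135)) = -757 + (-1 + 9165/64) = -757 + 9101/64 = -39347/64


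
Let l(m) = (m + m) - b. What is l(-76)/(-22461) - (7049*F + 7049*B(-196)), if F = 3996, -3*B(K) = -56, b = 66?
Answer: -211877497918/7487 ≈ -2.8299e+7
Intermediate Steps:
B(K) = 56/3 (B(K) = -⅓*(-56) = 56/3)
l(m) = -66 + 2*m (l(m) = (m + m) - 1*66 = 2*m - 66 = -66 + 2*m)
l(-76)/(-22461) - (7049*F + 7049*B(-196)) = (-66 + 2*(-76))/(-22461) - 7049/(1/(3996 + 56/3)) = (-66 - 152)*(-1/22461) - 7049/(1/(12044/3)) = -218*(-1/22461) - 7049/3/12044 = 218/22461 - 7049*12044/3 = 218/22461 - 84898156/3 = -211877497918/7487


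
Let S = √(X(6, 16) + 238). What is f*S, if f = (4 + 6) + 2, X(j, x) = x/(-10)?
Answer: 12*√5910/5 ≈ 184.50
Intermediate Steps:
X(j, x) = -x/10 (X(j, x) = x*(-⅒) = -x/10)
S = √5910/5 (S = √(-⅒*16 + 238) = √(-8/5 + 238) = √(1182/5) = √5910/5 ≈ 15.375)
f = 12 (f = 10 + 2 = 12)
f*S = 12*(√5910/5) = 12*√5910/5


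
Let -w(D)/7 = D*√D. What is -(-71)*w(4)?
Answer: -3976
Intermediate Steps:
w(D) = -7*D^(3/2) (w(D) = -7*D*√D = -7*D^(3/2))
-(-71)*w(4) = -(-71)*(-7*4^(3/2)) = -(-71)*(-7*8) = -(-71)*(-56) = -71*56 = -3976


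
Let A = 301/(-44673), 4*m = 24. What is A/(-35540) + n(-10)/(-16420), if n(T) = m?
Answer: -95211281/260696796564 ≈ -0.00036522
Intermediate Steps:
m = 6 (m = (¼)*24 = 6)
n(T) = 6
A = -301/44673 (A = 301*(-1/44673) = -301/44673 ≈ -0.0067379)
A/(-35540) + n(-10)/(-16420) = -301/44673/(-35540) + 6/(-16420) = -301/44673*(-1/35540) + 6*(-1/16420) = 301/1587678420 - 3/8210 = -95211281/260696796564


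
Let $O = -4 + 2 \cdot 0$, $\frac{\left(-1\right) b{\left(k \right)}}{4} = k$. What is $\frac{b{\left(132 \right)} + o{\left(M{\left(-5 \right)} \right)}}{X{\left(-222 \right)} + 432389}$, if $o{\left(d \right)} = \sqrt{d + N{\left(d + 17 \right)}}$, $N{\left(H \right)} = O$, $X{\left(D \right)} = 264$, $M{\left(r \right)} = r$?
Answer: $- \frac{528}{432653} + \frac{3 i}{432653} \approx -0.0012204 + 6.934 \cdot 10^{-6} i$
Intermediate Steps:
$b{\left(k \right)} = - 4 k$
$O = -4$ ($O = -4 + 0 = -4$)
$N{\left(H \right)} = -4$
$o{\left(d \right)} = \sqrt{-4 + d}$ ($o{\left(d \right)} = \sqrt{d - 4} = \sqrt{-4 + d}$)
$\frac{b{\left(132 \right)} + o{\left(M{\left(-5 \right)} \right)}}{X{\left(-222 \right)} + 432389} = \frac{\left(-4\right) 132 + \sqrt{-4 - 5}}{264 + 432389} = \frac{-528 + \sqrt{-9}}{432653} = \left(-528 + 3 i\right) \frac{1}{432653} = - \frac{528}{432653} + \frac{3 i}{432653}$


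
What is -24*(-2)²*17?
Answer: -1632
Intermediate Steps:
-24*(-2)²*17 = -24*4*17 = -96*17 = -1632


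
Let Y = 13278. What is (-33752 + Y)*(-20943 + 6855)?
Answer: 288437712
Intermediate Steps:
(-33752 + Y)*(-20943 + 6855) = (-33752 + 13278)*(-20943 + 6855) = -20474*(-14088) = 288437712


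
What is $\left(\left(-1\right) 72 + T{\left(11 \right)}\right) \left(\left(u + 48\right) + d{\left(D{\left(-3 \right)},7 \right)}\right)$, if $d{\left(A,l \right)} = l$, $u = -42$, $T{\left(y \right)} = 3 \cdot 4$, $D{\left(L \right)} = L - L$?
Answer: $-780$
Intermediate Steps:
$D{\left(L \right)} = 0$
$T{\left(y \right)} = 12$
$\left(\left(-1\right) 72 + T{\left(11 \right)}\right) \left(\left(u + 48\right) + d{\left(D{\left(-3 \right)},7 \right)}\right) = \left(\left(-1\right) 72 + 12\right) \left(\left(-42 + 48\right) + 7\right) = \left(-72 + 12\right) \left(6 + 7\right) = \left(-60\right) 13 = -780$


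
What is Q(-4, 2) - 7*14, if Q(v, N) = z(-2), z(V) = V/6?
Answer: -295/3 ≈ -98.333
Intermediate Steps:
z(V) = V/6 (z(V) = V*(⅙) = V/6)
Q(v, N) = -⅓ (Q(v, N) = (⅙)*(-2) = -⅓)
Q(-4, 2) - 7*14 = -⅓ - 7*14 = -⅓ - 98 = -295/3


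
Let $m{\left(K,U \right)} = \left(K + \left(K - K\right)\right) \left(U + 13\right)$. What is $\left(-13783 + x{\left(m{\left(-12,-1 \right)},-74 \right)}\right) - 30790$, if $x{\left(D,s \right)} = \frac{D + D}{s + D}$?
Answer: $- \frac{4858313}{109} \approx -44572.0$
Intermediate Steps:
$m{\left(K,U \right)} = K \left(13 + U\right)$ ($m{\left(K,U \right)} = \left(K + 0\right) \left(13 + U\right) = K \left(13 + U\right)$)
$x{\left(D,s \right)} = \frac{2 D}{D + s}$
$\left(-13783 + x{\left(m{\left(-12,-1 \right)},-74 \right)}\right) - 30790 = \left(-13783 + \frac{2 \left(- 12 \left(13 - 1\right)\right)}{- 12 \left(13 - 1\right) - 74}\right) - 30790 = \left(-13783 + \frac{2 \left(\left(-12\right) 12\right)}{\left(-12\right) 12 - 74}\right) - 30790 = \left(-13783 + 2 \left(-144\right) \frac{1}{-144 - 74}\right) - 30790 = \left(-13783 + 2 \left(-144\right) \frac{1}{-218}\right) - 30790 = \left(-13783 + 2 \left(-144\right) \left(- \frac{1}{218}\right)\right) - 30790 = \left(-13783 + \frac{144}{109}\right) - 30790 = - \frac{1502203}{109} - 30790 = - \frac{4858313}{109}$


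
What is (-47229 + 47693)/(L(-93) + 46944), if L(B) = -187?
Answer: 464/46757 ≈ 0.0099237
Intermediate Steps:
(-47229 + 47693)/(L(-93) + 46944) = (-47229 + 47693)/(-187 + 46944) = 464/46757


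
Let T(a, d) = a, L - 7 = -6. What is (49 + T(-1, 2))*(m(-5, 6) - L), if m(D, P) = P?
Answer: 240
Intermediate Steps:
L = 1 (L = 7 - 6 = 1)
(49 + T(-1, 2))*(m(-5, 6) - L) = (49 - 1)*(6 - 1*1) = 48*(6 - 1) = 48*5 = 240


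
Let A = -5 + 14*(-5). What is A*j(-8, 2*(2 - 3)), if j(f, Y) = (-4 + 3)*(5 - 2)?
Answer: 225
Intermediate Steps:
j(f, Y) = -3 (j(f, Y) = -1*3 = -3)
A = -75 (A = -5 - 70 = -75)
A*j(-8, 2*(2 - 3)) = -75*(-3) = 225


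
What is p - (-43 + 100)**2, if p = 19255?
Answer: 16006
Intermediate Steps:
p - (-43 + 100)**2 = 19255 - (-43 + 100)**2 = 19255 - 1*57**2 = 19255 - 1*3249 = 19255 - 3249 = 16006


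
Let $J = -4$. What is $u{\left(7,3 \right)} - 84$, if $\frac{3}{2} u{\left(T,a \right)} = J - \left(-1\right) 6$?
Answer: $- \frac{248}{3} \approx -82.667$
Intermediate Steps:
$u{\left(T,a \right)} = \frac{4}{3}$ ($u{\left(T,a \right)} = \frac{2 \left(-4 - \left(-1\right) 6\right)}{3} = \frac{2 \left(-4 - -6\right)}{3} = \frac{2 \left(-4 + 6\right)}{3} = \frac{2}{3} \cdot 2 = \frac{4}{3}$)
$u{\left(7,3 \right)} - 84 = \frac{4}{3} - 84 = - \frac{248}{3}$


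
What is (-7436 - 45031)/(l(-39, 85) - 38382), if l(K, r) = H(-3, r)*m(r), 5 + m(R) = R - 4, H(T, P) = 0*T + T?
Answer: 17489/12870 ≈ 1.3589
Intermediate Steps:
H(T, P) = T (H(T, P) = 0 + T = T)
m(R) = -9 + R (m(R) = -5 + (R - 4) = -5 + (-4 + R) = -9 + R)
l(K, r) = 27 - 3*r (l(K, r) = -3*(-9 + r) = 27 - 3*r)
(-7436 - 45031)/(l(-39, 85) - 38382) = (-7436 - 45031)/((27 - 3*85) - 38382) = -52467/((27 - 255) - 38382) = -52467/(-228 - 38382) = -52467/(-38610) = -52467*(-1/38610) = 17489/12870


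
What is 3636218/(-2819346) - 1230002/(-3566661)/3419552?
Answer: -3695725253665846117/2865485244769724976 ≈ -1.2897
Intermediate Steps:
3636218/(-2819346) - 1230002/(-3566661)/3419552 = 3636218*(-1/2819346) - 1230002*(-1/3566661)*(1/3419552) = -1818109/1409673 + (1230002/3566661)*(1/3419552) = -1818109/1409673 + 615001/6098191377936 = -3695725253665846117/2865485244769724976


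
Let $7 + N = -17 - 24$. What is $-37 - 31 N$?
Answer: $1451$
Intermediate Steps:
$N = -48$ ($N = -7 - 41 = -48$)
$-37 - 31 N = -37 - -1488 = -37 + 1488 = 1451$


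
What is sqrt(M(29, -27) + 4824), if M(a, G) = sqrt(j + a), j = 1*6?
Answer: sqrt(4824 + sqrt(35)) ≈ 69.498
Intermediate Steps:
j = 6
M(a, G) = sqrt(6 + a)
sqrt(M(29, -27) + 4824) = sqrt(sqrt(6 + 29) + 4824) = sqrt(sqrt(35) + 4824) = sqrt(4824 + sqrt(35))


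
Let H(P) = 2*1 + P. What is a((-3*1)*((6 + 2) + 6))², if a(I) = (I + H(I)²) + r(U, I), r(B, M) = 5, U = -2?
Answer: 2442969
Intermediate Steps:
H(P) = 2 + P
a(I) = 5 + I + (2 + I)² (a(I) = (I + (2 + I)²) + 5 = 5 + I + (2 + I)²)
a((-3*1)*((6 + 2) + 6))² = (5 + (-3*1)*((6 + 2) + 6) + (2 + (-3*1)*((6 + 2) + 6))²)² = (5 - 3*(8 + 6) + (2 - 3*(8 + 6))²)² = (5 - 3*14 + (2 - 3*14)²)² = (5 - 42 + (2 - 42)²)² = (5 - 42 + (-40)²)² = (5 - 42 + 1600)² = 1563² = 2442969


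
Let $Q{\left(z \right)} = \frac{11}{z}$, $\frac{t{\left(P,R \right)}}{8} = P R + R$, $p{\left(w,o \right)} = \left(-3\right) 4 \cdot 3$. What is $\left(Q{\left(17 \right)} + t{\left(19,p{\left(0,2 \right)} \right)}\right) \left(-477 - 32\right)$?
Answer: $\frac{49835681}{17} \approx 2.9315 \cdot 10^{6}$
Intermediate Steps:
$p{\left(w,o \right)} = -36$ ($p{\left(w,o \right)} = \left(-12\right) 3 = -36$)
$t{\left(P,R \right)} = 8 R + 8 P R$ ($t{\left(P,R \right)} = 8 \left(P R + R\right) = 8 \left(R + P R\right) = 8 R + 8 P R$)
$\left(Q{\left(17 \right)} + t{\left(19,p{\left(0,2 \right)} \right)}\right) \left(-477 - 32\right) = \left(\frac{11}{17} + 8 \left(-36\right) \left(1 + 19\right)\right) \left(-477 - 32\right) = \left(11 \cdot \frac{1}{17} + 8 \left(-36\right) 20\right) \left(-509\right) = \left(\frac{11}{17} - 5760\right) \left(-509\right) = \left(- \frac{97909}{17}\right) \left(-509\right) = \frac{49835681}{17}$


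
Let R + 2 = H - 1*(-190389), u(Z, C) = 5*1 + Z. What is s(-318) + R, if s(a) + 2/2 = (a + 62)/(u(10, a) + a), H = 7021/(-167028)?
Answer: 1070597539181/5623276 ≈ 1.9039e+5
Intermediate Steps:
H = -7021/167028 (H = 7021*(-1/167028) = -7021/167028 ≈ -0.042035)
u(Z, C) = 5 + Z
s(a) = -1 + (62 + a)/(15 + a) (s(a) = -1 + (a + 62)/((5 + 10) + a) = -1 + (62 + a)/(15 + a))
R = 31799952815/167028 (R = -2 + (-7021/167028 - 1*(-190389)) = -2 + (-7021/167028 + 190389) = -2 + 31800286871/167028 = 31799952815/167028 ≈ 1.9039e+5)
s(-318) + R = 47/(15 - 318) + 31799952815/167028 = 47/(-303) + 31799952815/167028 = 47*(-1/303) + 31799952815/167028 = -47/303 + 31799952815/167028 = 1070597539181/5623276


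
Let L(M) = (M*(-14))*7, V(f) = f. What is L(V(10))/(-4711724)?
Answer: 245/1177931 ≈ 0.00020799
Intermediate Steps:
L(M) = -98*M (L(M) = -14*M*7 = -98*M)
L(V(10))/(-4711724) = -98*10/(-4711724) = -980*(-1/4711724) = 245/1177931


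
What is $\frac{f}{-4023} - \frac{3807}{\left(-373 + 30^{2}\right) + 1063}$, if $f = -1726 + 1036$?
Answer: $- \frac{1579829}{710730} \approx -2.2228$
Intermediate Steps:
$f = -690$
$\frac{f}{-4023} - \frac{3807}{\left(-373 + 30^{2}\right) + 1063} = - \frac{690}{-4023} - \frac{3807}{\left(-373 + 30^{2}\right) + 1063} = \left(-690\right) \left(- \frac{1}{4023}\right) - \frac{3807}{\left(-373 + 900\right) + 1063} = \frac{230}{1341} - \frac{3807}{527 + 1063} = \frac{230}{1341} - \frac{3807}{1590} = \frac{230}{1341} - \frac{1269}{530} = - \frac{1579829}{710730}$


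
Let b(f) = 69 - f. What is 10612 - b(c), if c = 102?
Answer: 10645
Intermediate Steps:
10612 - b(c) = 10612 - (69 - 1*102) = 10612 - (69 - 102) = 10612 - 1*(-33) = 10612 + 33 = 10645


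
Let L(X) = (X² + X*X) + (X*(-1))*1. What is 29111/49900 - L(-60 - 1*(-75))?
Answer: -21677389/49900 ≈ -434.42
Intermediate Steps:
L(X) = -X + 2*X² (L(X) = (X² + X²) - X*1 = 2*X² - X = -X + 2*X²)
29111/49900 - L(-60 - 1*(-75)) = 29111/49900 - (-60 - 1*(-75))*(-1 + 2*(-60 - 1*(-75))) = 29111*(1/49900) - (-60 + 75)*(-1 + 2*(-60 + 75)) = 29111/49900 - 15*(-1 + 2*15) = 29111/49900 - 15*(-1 + 30) = 29111/49900 - 15*29 = 29111/49900 - 1*435 = 29111/49900 - 435 = -21677389/49900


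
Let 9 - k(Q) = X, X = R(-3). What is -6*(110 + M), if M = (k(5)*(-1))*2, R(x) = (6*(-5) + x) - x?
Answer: -192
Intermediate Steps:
R(x) = -30 (R(x) = (-30 + x) - x = -30)
X = -30
k(Q) = 39 (k(Q) = 9 - 1*(-30) = 9 + 30 = 39)
M = -78 (M = (39*(-1))*2 = -39*2 = -78)
-6*(110 + M) = -6*(110 - 78) = -6*32 = -192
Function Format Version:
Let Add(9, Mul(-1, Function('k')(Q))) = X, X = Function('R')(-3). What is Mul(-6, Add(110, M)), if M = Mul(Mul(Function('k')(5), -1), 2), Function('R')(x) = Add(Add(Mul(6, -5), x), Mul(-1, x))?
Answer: -192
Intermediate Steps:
Function('R')(x) = -30 (Function('R')(x) = Add(Add(-30, x), Mul(-1, x)) = -30)
X = -30
Function('k')(Q) = 39 (Function('k')(Q) = Add(9, Mul(-1, -30)) = Add(9, 30) = 39)
M = -78 (M = Mul(Mul(39, -1), 2) = Mul(-39, 2) = -78)
Mul(-6, Add(110, M)) = Mul(-6, Add(110, -78)) = Mul(-6, 32) = -192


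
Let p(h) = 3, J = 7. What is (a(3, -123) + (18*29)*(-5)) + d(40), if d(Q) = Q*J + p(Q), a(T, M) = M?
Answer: -2450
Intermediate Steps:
d(Q) = 3 + 7*Q (d(Q) = Q*7 + 3 = 7*Q + 3 = 3 + 7*Q)
(a(3, -123) + (18*29)*(-5)) + d(40) = (-123 + (18*29)*(-5)) + (3 + 7*40) = (-123 + 522*(-5)) + (3 + 280) = (-123 - 2610) + 283 = -2733 + 283 = -2450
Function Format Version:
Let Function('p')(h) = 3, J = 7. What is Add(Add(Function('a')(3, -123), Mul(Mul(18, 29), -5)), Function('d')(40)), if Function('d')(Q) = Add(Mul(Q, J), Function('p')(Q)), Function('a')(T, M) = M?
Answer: -2450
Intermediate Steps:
Function('d')(Q) = Add(3, Mul(7, Q)) (Function('d')(Q) = Add(Mul(Q, 7), 3) = Add(Mul(7, Q), 3) = Add(3, Mul(7, Q)))
Add(Add(Function('a')(3, -123), Mul(Mul(18, 29), -5)), Function('d')(40)) = Add(Add(-123, Mul(Mul(18, 29), -5)), Add(3, Mul(7, 40))) = Add(Add(-123, Mul(522, -5)), Add(3, 280)) = Add(Add(-123, -2610), 283) = Add(-2733, 283) = -2450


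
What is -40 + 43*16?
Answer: 648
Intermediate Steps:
-40 + 43*16 = -40 + 688 = 648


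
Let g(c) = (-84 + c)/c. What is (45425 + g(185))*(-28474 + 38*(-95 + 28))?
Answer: -52136716104/37 ≈ -1.4091e+9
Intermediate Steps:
g(c) = (-84 + c)/c
(45425 + g(185))*(-28474 + 38*(-95 + 28)) = (45425 + (-84 + 185)/185)*(-28474 + 38*(-95 + 28)) = (45425 + (1/185)*101)*(-28474 + 38*(-67)) = (45425 + 101/185)*(-28474 - 2546) = (8403726/185)*(-31020) = -52136716104/37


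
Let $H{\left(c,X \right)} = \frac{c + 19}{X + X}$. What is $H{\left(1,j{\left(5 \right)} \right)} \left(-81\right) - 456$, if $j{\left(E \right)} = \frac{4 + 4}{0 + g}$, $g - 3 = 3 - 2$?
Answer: $-861$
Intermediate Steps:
$g = 4$ ($g = 3 + \left(3 - 2\right) = 3 + 1 = 4$)
$j{\left(E \right)} = 2$ ($j{\left(E \right)} = \frac{4 + 4}{0 + 4} = \frac{1}{4} \cdot 8 = 2$)
$H{\left(c,X \right)} = \frac{19 + c}{2 X}$
$H{\left(1,j{\left(5 \right)} \right)} \left(-81\right) - 456 = \frac{19 + 1}{2 \cdot 2} \left(-81\right) - 456 = \frac{1}{2} \cdot \frac{1}{2} \cdot 20 \left(-81\right) - 456 = 5 \left(-81\right) - 456 = -405 - 456 = -861$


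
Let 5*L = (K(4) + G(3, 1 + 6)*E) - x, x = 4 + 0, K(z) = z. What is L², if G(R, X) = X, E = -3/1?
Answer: 441/25 ≈ 17.640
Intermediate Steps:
E = -3 (E = -3*1 = -3)
x = 4
L = -21/5 (L = ((4 + (1 + 6)*(-3)) - 1*4)/5 = ((4 + 7*(-3)) - 4)/5 = ((4 - 21) - 4)/5 = (-17 - 4)/5 = (⅕)*(-21) = -21/5 ≈ -4.2000)
L² = (-21/5)² = 441/25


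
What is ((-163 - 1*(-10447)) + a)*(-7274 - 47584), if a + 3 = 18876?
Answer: -1599494706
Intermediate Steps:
a = 18873 (a = -3 + 18876 = 18873)
((-163 - 1*(-10447)) + a)*(-7274 - 47584) = ((-163 - 1*(-10447)) + 18873)*(-7274 - 47584) = ((-163 + 10447) + 18873)*(-54858) = (10284 + 18873)*(-54858) = 29157*(-54858) = -1599494706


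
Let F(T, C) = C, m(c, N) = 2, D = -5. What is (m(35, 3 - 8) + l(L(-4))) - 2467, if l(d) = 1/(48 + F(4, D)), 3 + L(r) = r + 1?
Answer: -105994/43 ≈ -2465.0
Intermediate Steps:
L(r) = -2 + r (L(r) = -3 + (r + 1) = -3 + (1 + r) = -2 + r)
l(d) = 1/43 (l(d) = 1/(48 - 5) = 1/43)
(m(35, 3 - 8) + l(L(-4))) - 2467 = (2 + 1/43) - 2467 = 87/43 - 2467 = -105994/43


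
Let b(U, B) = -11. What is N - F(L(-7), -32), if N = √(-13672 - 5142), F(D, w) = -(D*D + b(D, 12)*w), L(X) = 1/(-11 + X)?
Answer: 114049/324 + I*√18814 ≈ 352.0 + 137.16*I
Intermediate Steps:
F(D, w) = -D² + 11*w (F(D, w) = -(D*D - 11*w) = -(D² - 11*w) = -D² + 11*w)
N = I*√18814 (N = √(-18814) = I*√18814 ≈ 137.16*I)
N - F(L(-7), -32) = I*√18814 - (-(1/(-11 - 7))² + 11*(-32)) = I*√18814 - (-(1/(-18))² - 352) = I*√18814 - (-(-1/18)² - 352) = I*√18814 - (-1*1/324 - 352) = I*√18814 - (-1/324 - 352) = I*√18814 - 1*(-114049/324) = I*√18814 + 114049/324 = 114049/324 + I*√18814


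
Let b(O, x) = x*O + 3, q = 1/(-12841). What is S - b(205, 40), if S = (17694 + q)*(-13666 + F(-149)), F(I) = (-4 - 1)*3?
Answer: -3108546916416/12841 ≈ -2.4208e+8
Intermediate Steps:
F(I) = -15 (F(I) = -5*3 = -15)
q = -1/12841 ≈ -7.7876e-5
S = -3108441581693/12841 (S = (17694 - 1/12841)*(-13666 - 15) = (227208653/12841)*(-13681) = -3108441581693/12841 ≈ -2.4207e+8)
b(O, x) = 3 + O*x (b(O, x) = O*x + 3 = 3 + O*x)
S - b(205, 40) = -3108441581693/12841 - (3 + 205*40) = -3108441581693/12841 - (3 + 8200) = -3108441581693/12841 - 1*8203 = -3108441581693/12841 - 8203 = -3108546916416/12841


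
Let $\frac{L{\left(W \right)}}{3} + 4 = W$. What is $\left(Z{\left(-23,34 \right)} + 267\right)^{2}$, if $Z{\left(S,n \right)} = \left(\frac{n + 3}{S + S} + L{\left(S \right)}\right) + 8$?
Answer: $\frac{78978769}{2116} \approx 37325.0$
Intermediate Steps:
$L{\left(W \right)} = -12 + 3 W$
$Z{\left(S,n \right)} = -4 + 3 S + \frac{3 + n}{2 S}$ ($Z{\left(S,n \right)} = \left(\frac{n + 3}{S + S} + \left(-12 + 3 S\right)\right) + 8 = \left(\frac{3 + n}{2 S} + \left(-12 + 3 S\right)\right) + 8 = \left(-12 + 3 S + \frac{3 + n}{2 S}\right) + 8 = -4 + 3 S + \frac{3 + n}{2 S}$)
$\left(Z{\left(-23,34 \right)} + 267\right)^{2} = \left(\frac{3 + 34 + 2 \left(-23\right) \left(-4 + 3 \left(-23\right)\right)}{2 \left(-23\right)} + 267\right)^{2} = \left(\frac{1}{2} \left(- \frac{1}{23}\right) \left(3 + 34 + 2 \left(-23\right) \left(-4 - 69\right)\right) + 267\right)^{2} = \left(\frac{1}{2} \left(- \frac{1}{23}\right) \left(3 + 34 + 2 \left(-23\right) \left(-73\right)\right) + 267\right)^{2} = \left(\frac{1}{2} \left(- \frac{1}{23}\right) \left(3 + 34 + 3358\right) + 267\right)^{2} = \left(\frac{1}{2} \left(- \frac{1}{23}\right) 3395 + 267\right)^{2} = \left(- \frac{3395}{46} + 267\right)^{2} = \left(\frac{8887}{46}\right)^{2} = \frac{78978769}{2116}$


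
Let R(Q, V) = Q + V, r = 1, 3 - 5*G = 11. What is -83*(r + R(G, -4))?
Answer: 1909/5 ≈ 381.80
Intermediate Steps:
G = -8/5 (G = ⅗ - ⅕*11 = ⅗ - 11/5 = -8/5 ≈ -1.6000)
-83*(r + R(G, -4)) = -83*(1 + (-8/5 - 4)) = -83*(1 - 28/5) = -83*(-23/5) = 1909/5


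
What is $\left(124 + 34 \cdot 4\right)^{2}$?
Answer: $67600$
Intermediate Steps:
$\left(124 + 34 \cdot 4\right)^{2} = \left(124 + 136\right)^{2} = 260^{2} = 67600$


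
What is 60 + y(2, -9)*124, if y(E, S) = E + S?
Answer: -808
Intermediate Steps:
60 + y(2, -9)*124 = 60 + (2 - 9)*124 = 60 - 7*124 = 60 - 868 = -808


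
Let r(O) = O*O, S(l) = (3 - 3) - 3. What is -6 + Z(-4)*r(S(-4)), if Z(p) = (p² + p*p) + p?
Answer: 246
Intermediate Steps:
Z(p) = p + 2*p² (Z(p) = (p² + p²) + p = 2*p² + p = p + 2*p²)
S(l) = -3 (S(l) = 0 - 3 = -3)
r(O) = O²
-6 + Z(-4)*r(S(-4)) = -6 - 4*(1 + 2*(-4))*(-3)² = -6 - 4*(1 - 8)*9 = -6 - 4*(-7)*9 = -6 + 28*9 = -6 + 252 = 246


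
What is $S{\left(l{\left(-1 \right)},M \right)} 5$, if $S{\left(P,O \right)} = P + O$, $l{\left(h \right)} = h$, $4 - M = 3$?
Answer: $0$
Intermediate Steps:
$M = 1$ ($M = 4 - 3 = 1$)
$S{\left(P,O \right)} = O + P$
$S{\left(l{\left(-1 \right)},M \right)} 5 = \left(1 - 1\right) 5 = 0 \cdot 5 = 0$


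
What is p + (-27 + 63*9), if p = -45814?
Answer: -45274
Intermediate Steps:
p + (-27 + 63*9) = -45814 + (-27 + 63*9) = -45814 + (-27 + 567) = -45814 + 540 = -45274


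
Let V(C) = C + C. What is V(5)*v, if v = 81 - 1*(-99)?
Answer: 1800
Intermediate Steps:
V(C) = 2*C
v = 180 (v = 81 + 99 = 180)
V(5)*v = (2*5)*180 = 10*180 = 1800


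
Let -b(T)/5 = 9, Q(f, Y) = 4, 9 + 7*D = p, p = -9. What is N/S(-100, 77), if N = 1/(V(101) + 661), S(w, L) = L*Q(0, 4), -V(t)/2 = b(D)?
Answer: 1/231308 ≈ 4.3232e-6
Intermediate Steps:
D = -18/7 (D = -9/7 + (1/7)*(-9) = -9/7 - 9/7 = -18/7 ≈ -2.5714)
b(T) = -45 (b(T) = -5*9 = -45)
V(t) = 90 (V(t) = -2*(-45) = 90)
S(w, L) = 4*L (S(w, L) = L*4 = 4*L)
N = 1/751 (N = 1/(90 + 661) = 1/751 ≈ 0.0013316)
N/S(-100, 77) = 1/(751*((4*77))) = (1/751)/308 = (1/751)*(1/308) = 1/231308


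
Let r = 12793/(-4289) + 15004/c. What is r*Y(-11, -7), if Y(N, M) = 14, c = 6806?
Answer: -159019014/14595467 ≈ -10.895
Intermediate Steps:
r = -11358501/14595467 (r = 12793/(-4289) + 15004/6806 = 12793*(-1/4289) + 15004*(1/6806) = -12793/4289 + 7502/3403 = -11358501/14595467 ≈ -0.77822)
r*Y(-11, -7) = -11358501/14595467*14 = -159019014/14595467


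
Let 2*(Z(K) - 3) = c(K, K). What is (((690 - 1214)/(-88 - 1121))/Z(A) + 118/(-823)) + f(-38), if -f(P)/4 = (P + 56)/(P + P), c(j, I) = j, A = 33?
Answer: 609169948/737300187 ≈ 0.82622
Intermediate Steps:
Z(K) = 3 + K/2
f(P) = -2*(56 + P)/P (f(P) = -4*(P + 56)/(P + P) = -4*(56 + P)/(2*P) = -4*(56 + P)*1/(2*P) = -2*(56 + P)/P)
(((690 - 1214)/(-88 - 1121))/Z(A) + 118/(-823)) + f(-38) = (((690 - 1214)/(-88 - 1121))/(3 + (½)*33) + 118/(-823)) + (-2 - 112/(-38)) = ((-524/(-1209))/(3 + 33/2) + 118*(-1/823)) + (-2 - 112*(-1/38)) = ((-524*(-1/1209))/(39/2) - 118/823) + (-2 + 56/19) = ((524/1209)*(2/39) - 118/823) + 18/19 = (1048/47151 - 118/823) + 18/19 = -4701314/38805273 + 18/19 = 609169948/737300187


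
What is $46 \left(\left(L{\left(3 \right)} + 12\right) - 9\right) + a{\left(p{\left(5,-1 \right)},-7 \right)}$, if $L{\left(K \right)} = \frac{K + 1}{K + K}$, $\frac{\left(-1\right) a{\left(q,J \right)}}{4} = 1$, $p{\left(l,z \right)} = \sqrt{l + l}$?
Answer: $\frac{494}{3} \approx 164.67$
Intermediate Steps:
$p{\left(l,z \right)} = \sqrt{2} \sqrt{l}$ ($p{\left(l,z \right)} = \sqrt{2 l} = \sqrt{2} \sqrt{l}$)
$a{\left(q,J \right)} = -4$ ($a{\left(q,J \right)} = \left(-4\right) 1 = -4$)
$L{\left(K \right)} = \frac{1 + K}{2 K}$
$46 \left(\left(L{\left(3 \right)} + 12\right) - 9\right) + a{\left(p{\left(5,-1 \right)},-7 \right)} = 46 \left(\left(\frac{1 + 3}{2 \cdot 3} + 12\right) - 9\right) - 4 = 46 \left(\left(\frac{1}{2} \cdot \frac{1}{3} \cdot 4 + 12\right) - 9\right) - 4 = 46 \left(\left(\frac{2}{3} + 12\right) - 9\right) - 4 = 46 \left(\frac{38}{3} - 9\right) - 4 = 46 \cdot \frac{11}{3} - 4 = \frac{506}{3} - 4 = \frac{494}{3}$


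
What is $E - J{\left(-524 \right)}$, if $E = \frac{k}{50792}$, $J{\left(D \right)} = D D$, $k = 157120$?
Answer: $- \frac{1743263384}{6349} \approx -2.7457 \cdot 10^{5}$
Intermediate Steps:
$J{\left(D \right)} = D^{2}$
$E = \frac{19640}{6349}$ ($E = \frac{157120}{50792} = 157120 \cdot \frac{1}{50792} = \frac{19640}{6349} \approx 3.0934$)
$E - J{\left(-524 \right)} = \frac{19640}{6349} - \left(-524\right)^{2} = \frac{19640}{6349} - 274576 = - \frac{1743263384}{6349}$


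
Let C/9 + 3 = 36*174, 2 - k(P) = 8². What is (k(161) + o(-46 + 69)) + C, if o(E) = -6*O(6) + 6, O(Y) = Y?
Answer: 56257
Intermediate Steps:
k(P) = -62 (k(P) = 2 - 1*8² = 2 - 1*64 = 2 - 64 = -62)
C = 56349 (C = -27 + 9*(36*174) = -27 + 9*6264 = -27 + 56376 = 56349)
o(E) = -30 (o(E) = -6*6 + 6 = -36 + 6 = -30)
(k(161) + o(-46 + 69)) + C = (-62 - 30) + 56349 = -92 + 56349 = 56257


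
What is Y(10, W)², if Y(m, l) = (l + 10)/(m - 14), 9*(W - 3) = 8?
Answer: 15625/1296 ≈ 12.056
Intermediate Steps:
W = 35/9 (W = 3 + (⅑)*8 = 3 + 8/9 = 35/9 ≈ 3.8889)
Y(m, l) = (10 + l)/(-14 + m)
Y(10, W)² = ((10 + 35/9)/(-14 + 10))² = ((125/9)/(-4))² = (-¼*125/9)² = (-125/36)² = 15625/1296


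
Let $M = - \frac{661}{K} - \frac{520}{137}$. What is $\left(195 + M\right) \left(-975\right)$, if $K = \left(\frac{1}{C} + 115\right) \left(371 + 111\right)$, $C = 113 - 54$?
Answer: $- \frac{2141865631925}{11489916} \approx -1.8641 \cdot 10^{5}$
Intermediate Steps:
$C = 59$ ($C = 113 - 54 = 59$)
$K = \frac{3270852}{59}$ ($K = \left(\frac{1}{59} + 115\right) \left(371 + 111\right) = \left(\frac{1}{59} + 115\right) 482 = \frac{6786}{59} \cdot 482 = \frac{3270852}{59} \approx 55438.0$)
$M = - \frac{1706185903}{448106724}$ ($M = - \frac{661}{\frac{3270852}{59}} - \frac{520}{137} = \left(-661\right) \frac{59}{3270852} - \frac{520}{137} = - \frac{38999}{3270852} - \frac{520}{137} = - \frac{1706185903}{448106724} \approx -3.8075$)
$\left(195 + M\right) \left(-975\right) = \left(195 - \frac{1706185903}{448106724}\right) \left(-975\right) = \frac{85674625277}{448106724} \left(-975\right) = - \frac{2141865631925}{11489916}$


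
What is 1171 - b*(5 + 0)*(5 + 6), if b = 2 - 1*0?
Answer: 1061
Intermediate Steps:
b = 2 (b = 2 + 0 = 2)
1171 - b*(5 + 0)*(5 + 6) = 1171 - 2*(5 + 0)*(5 + 6) = 1171 - 2*5*11 = 1171 - 10*11 = 1171 - 1*110 = 1171 - 110 = 1061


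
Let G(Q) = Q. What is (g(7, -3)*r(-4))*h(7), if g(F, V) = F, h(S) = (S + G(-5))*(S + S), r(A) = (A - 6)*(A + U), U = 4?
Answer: 0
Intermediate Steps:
r(A) = (-6 + A)*(4 + A) (r(A) = (A - 6)*(A + 4) = (-6 + A)*(4 + A))
h(S) = 2*S*(-5 + S) (h(S) = (S - 5)*(S + S) = (-5 + S)*(2*S) = 2*S*(-5 + S))
(g(7, -3)*r(-4))*h(7) = (7*(-24 + (-4)² - 2*(-4)))*(2*7*(-5 + 7)) = (7*(-24 + 16 + 8))*(2*7*2) = (7*0)*28 = 0*28 = 0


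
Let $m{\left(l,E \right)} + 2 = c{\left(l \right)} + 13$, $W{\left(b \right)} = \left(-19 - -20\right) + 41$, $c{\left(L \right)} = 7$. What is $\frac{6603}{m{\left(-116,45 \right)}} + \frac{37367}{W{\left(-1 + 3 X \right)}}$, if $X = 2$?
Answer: $\frac{26387}{21} \approx 1256.5$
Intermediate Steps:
$W{\left(b \right)} = 42$ ($W{\left(b \right)} = \left(-19 + 20\right) + 41 = 1 + 41 = 42$)
$m{\left(l,E \right)} = 18$ ($m{\left(l,E \right)} = -2 + \left(7 + 13\right) = -2 + 20 = 18$)
$\frac{6603}{m{\left(-116,45 \right)}} + \frac{37367}{W{\left(-1 + 3 X \right)}} = \frac{6603}{18} + \frac{37367}{42} = 6603 \cdot \frac{1}{18} + 37367 \cdot \frac{1}{42} = \frac{2201}{6} + \frac{37367}{42} = \frac{26387}{21}$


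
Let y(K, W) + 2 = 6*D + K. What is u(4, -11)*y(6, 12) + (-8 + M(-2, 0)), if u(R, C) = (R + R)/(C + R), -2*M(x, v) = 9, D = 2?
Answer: -431/14 ≈ -30.786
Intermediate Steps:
M(x, v) = -9/2 (M(x, v) = -1/2*9 = -9/2)
y(K, W) = 10 + K (y(K, W) = -2 + (6*2 + K) = -2 + (12 + K) = 10 + K)
u(R, C) = 2*R/(C + R) (u(R, C) = (2*R)/(C + R) = 2*R/(C + R))
u(4, -11)*y(6, 12) + (-8 + M(-2, 0)) = (2*4/(-11 + 4))*(10 + 6) + (-8 - 9/2) = (2*4/(-7))*16 - 25/2 = (2*4*(-1/7))*16 - 25/2 = -8/7*16 - 25/2 = -128/7 - 25/2 = -431/14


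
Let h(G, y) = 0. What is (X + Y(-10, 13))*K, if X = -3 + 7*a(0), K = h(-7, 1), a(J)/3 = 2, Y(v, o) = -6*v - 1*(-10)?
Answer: 0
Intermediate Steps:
Y(v, o) = 10 - 6*v (Y(v, o) = -6*v + 10 = 10 - 6*v)
a(J) = 6 (a(J) = 3*2 = 6)
K = 0
X = 39 (X = -3 + 7*6 = -3 + 42 = 39)
(X + Y(-10, 13))*K = (39 + (10 - 6*(-10)))*0 = (39 + (10 + 60))*0 = (39 + 70)*0 = 109*0 = 0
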